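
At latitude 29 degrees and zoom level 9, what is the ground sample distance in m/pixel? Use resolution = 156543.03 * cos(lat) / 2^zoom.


res = 156543.03 * cos(29) / 2^9 = 156543.03 * 0.87461971 / 512 = 267.41 m/pixel

267.41 m/pixel


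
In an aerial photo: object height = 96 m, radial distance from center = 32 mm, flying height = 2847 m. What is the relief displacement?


d = h * r / H = 96 * 32 / 2847 = 1.08 mm

1.08 mm


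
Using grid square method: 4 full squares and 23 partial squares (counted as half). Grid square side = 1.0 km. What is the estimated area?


effective squares = 4 + 23 * 0.5 = 15.5
area = 15.5 * 1.0 = 15.5 km^2

15.5 km^2


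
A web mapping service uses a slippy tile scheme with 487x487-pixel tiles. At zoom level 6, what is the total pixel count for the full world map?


tiles per axis = 2^6 = 64
total tiles = 64^2 = 4096
pixels per axis = 64 * 487 = 31168
total pixels = 31168^2 = 971444224

971444224 pixels


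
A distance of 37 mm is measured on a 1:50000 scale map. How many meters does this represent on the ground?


ground = 37 mm * 50000 / 1000 = 1850.0 m

1850.0 m


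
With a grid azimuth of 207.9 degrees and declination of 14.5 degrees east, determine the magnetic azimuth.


magnetic azimuth = grid azimuth - declination (east +ve)
mag_az = 207.9 - 14.5 = 193.4 degrees

193.4 degrees


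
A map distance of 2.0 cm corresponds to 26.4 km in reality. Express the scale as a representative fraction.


ground = 26.4 km = 2640000 cm; RF denominator = ground / map = 2640000 / 2.0 = 1320000; RF = 1:1320000

1:1320000


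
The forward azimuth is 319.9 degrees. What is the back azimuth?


back azimuth = (319.9 + 180) mod 360 = 139.9 degrees

139.9 degrees


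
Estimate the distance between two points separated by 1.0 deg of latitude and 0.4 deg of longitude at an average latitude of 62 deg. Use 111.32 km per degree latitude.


dlat_km = 1.0 * 111.32 = 111.32
dlon_km = 0.4 * 111.32 * cos(62) ≈ 20.905
dist = sqrt(111.32^2 + 20.905^2) ≈ 113.3 km

113.3 km


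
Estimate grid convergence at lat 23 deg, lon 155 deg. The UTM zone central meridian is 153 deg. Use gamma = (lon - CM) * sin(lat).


gamma = (155 - 153) * sin(23) = 2 * 0.390731 = 0.781 degrees

0.781 degrees


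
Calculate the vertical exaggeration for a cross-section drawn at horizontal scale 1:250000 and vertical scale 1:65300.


VE = horizontal_scale / vertical_scale = 250000 / 65300 ≈ 3.8

3.8x


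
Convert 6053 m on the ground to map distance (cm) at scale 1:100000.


map_cm = 6053 * 100 / 100000 = 6.053 cm ≈ 6.05 cm

6.05 cm


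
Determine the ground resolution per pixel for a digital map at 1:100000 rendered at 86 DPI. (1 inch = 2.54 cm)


pixel_cm = 2.54 / 86 ≈ 0.029535 cm
ground = pixel_cm * 100000 / 100 = 2.54 * 100000 / (86 * 100) = 254000 / 8600 ≈ 29.53 m

29.53 m


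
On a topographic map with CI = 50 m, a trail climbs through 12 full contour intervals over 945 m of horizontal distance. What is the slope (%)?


elevation change = 12 * 50 = 600 m
slope = 600 / 945 * 100 = 63.5%

63.5%


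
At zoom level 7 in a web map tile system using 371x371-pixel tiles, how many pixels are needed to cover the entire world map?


tiles per axis = 2^7 = 128
total tiles = 128^2 = 16384
pixels per axis = 128 * 371 = 47488
total pixels = 47488^2 = 2255110144

2255110144 pixels


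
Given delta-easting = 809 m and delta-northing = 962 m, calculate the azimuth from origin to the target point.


az = atan2(809, 962) = 40.1 deg
adjusted to 0-360: 40.1 degrees

40.1 degrees


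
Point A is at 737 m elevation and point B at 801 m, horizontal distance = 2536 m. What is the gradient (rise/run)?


gradient = (801 - 737) / 2536 = 64 / 2536 = 0.0252

0.0252


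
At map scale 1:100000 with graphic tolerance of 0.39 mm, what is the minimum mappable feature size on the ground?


ground = 0.39 mm * 100000 / 1000 = 39.0 m

39.0 m


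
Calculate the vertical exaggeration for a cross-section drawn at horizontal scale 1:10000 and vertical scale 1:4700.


VE = horizontal_scale / vertical_scale = 10000 / 4700 ≈ 2.1

2.1x


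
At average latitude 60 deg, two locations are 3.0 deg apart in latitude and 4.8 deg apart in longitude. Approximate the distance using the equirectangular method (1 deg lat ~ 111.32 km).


dlat_km = 3.0 * 111.32 = 333.96
dlon_km = 4.8 * 111.32 * cos(60) ≈ 267.168
dist = sqrt(333.96^2 + 267.168^2) ≈ 427.7 km

427.7 km


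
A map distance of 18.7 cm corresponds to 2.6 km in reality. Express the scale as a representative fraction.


ground = 2.6 km = 260000 cm; RF denominator = ground / map = 260000 / 18.7 ≈ 13904; RF = 1:13904

1:13904


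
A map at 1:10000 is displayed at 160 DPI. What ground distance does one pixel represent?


pixel_cm = 2.54 / 160 = 0.015875 cm
ground = pixel_cm * 10000 / 100 = 2.54 * 10000 / (160 * 100) = 25400 / 16000 ≈ 1.59 m

1.59 m


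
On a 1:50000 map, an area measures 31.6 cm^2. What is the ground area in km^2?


ground_area = 31.6 * (50000/100)^2 = 7900000.0 m^2 = 7.9 km^2

7.9 km^2


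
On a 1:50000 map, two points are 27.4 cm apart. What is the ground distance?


ground = 27.4 cm * 50000 / 100 = 13700.0 m = 13.7 km

13.7 km


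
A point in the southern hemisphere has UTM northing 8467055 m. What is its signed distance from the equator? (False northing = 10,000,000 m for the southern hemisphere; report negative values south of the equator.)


For southern: actual = 8467055 - 10000000 = -1532945 m

-1532945 m


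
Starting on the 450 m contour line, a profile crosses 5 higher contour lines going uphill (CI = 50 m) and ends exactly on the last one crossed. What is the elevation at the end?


elevation = 450 + 5 * 50 = 700 m

700 m


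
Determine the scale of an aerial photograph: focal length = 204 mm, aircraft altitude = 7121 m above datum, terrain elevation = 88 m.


scale = f / (H - h) = 204 mm / 7033 m = 204 / 7033000 = 1:34475

1:34475


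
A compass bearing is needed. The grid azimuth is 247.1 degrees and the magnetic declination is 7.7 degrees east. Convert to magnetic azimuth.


magnetic azimuth = grid azimuth - declination (east +ve)
mag_az = 247.1 - 7.7 = 239.4 degrees

239.4 degrees


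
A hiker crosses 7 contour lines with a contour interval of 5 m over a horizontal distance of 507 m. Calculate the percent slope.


elevation change = 7 * 5 = 35 m
slope = 35 / 507 * 100 = 6.9%

6.9%


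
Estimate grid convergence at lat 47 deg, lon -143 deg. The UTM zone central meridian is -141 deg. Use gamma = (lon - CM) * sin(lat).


gamma = (-143 - -141) * sin(47) = -2 * 0.731354 = -1.463 degrees

-1.463 degrees


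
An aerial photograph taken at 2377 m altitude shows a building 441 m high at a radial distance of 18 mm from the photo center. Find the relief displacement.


d = h * r / H = 441 * 18 / 2377 = 3.34 mm

3.34 mm


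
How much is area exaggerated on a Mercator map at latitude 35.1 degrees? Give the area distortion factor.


area_distortion = 1/cos^2(35.1) = 1.494

1.494


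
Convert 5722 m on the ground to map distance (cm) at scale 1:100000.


map_cm = 5722 * 100 / 100000 = 5.722 cm ≈ 5.72 cm

5.72 cm


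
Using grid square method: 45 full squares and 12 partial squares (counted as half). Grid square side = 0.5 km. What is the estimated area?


effective squares = 45 + 12 * 0.5 = 51.0
area = 51.0 * 0.25 = 12.75 km^2

12.75 km^2


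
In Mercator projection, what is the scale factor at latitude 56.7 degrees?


SF = 1 / cos(56.7) = 1 / 0.549023 = 1.821

1.821


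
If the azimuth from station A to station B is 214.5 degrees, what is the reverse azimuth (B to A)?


back azimuth = (214.5 + 180) mod 360 = 34.5 degrees

34.5 degrees


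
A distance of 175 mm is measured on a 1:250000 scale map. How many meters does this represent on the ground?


ground = 175 mm * 250000 / 1000 = 43750.0 m

43750.0 m


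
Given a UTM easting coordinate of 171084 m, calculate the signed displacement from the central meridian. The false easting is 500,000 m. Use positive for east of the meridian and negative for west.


displacement = 171084 - 500000 = -328916 m

-328916 m


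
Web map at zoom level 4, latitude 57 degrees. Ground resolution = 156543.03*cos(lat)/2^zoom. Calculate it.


res = 156543.03 * cos(57) / 2^4 = 156543.03 * 0.54463904 / 16 = 5328.72 m/pixel

5328.72 m/pixel


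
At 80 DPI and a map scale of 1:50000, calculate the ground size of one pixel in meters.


pixel_cm = 2.54 / 80 = 0.03175 cm
ground = pixel_cm * 50000 / 100 = 2.54 * 50000 / (80 * 100) = 127000 / 8000 ≈ 15.88 m

15.88 m


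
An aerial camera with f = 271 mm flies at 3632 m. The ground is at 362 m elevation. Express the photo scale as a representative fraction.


scale = f / (H - h) = 271 mm / 3270 m = 271 / 3270000 = 1:12066

1:12066


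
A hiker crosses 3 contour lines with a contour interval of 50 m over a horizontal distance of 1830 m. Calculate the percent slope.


elevation change = 3 * 50 = 150 m
slope = 150 / 1830 * 100 = 8.2%

8.2%


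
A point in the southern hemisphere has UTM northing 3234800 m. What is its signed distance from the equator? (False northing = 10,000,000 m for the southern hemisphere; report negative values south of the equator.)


For southern: actual = 3234800 - 10000000 = -6765200 m

-6765200 m


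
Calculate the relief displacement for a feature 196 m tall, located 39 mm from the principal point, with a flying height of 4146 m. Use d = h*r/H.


d = h * r / H = 196 * 39 / 4146 = 1.84 mm

1.84 mm


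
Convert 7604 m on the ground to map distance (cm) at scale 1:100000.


map_cm = 7604 * 100 / 100000 = 7.604 cm ≈ 7.6 cm

7.6 cm


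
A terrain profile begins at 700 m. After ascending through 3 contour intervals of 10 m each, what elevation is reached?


elevation = 700 + 3 * 10 = 730 m

730 m


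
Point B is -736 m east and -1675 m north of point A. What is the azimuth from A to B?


az = atan2(-736, -1675) = -156.3 deg
adjusted to 0-360: 203.7 degrees

203.7 degrees


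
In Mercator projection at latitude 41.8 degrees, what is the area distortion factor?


area_distortion = 1/cos^2(41.8) = 1.799

1.799


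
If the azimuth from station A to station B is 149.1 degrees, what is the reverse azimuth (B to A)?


back azimuth = (149.1 + 180) mod 360 = 329.1 degrees

329.1 degrees


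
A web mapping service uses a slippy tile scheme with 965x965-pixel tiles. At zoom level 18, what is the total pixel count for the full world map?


tiles per axis = 2^18 = 262144
total tiles = 262144^2 = 68719476736
pixels per axis = 262144 * 965 = 252968960
total pixels = 252968960^2 = 63993294723481600

63993294723481600 pixels


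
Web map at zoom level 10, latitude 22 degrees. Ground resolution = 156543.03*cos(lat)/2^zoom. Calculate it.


res = 156543.03 * cos(22) / 2^10 = 156543.03 * 0.92718385 / 1024 = 141.74 m/pixel

141.74 m/pixel


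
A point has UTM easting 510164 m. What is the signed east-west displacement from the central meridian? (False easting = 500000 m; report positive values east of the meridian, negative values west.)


displacement = 510164 - 500000 = 10164 m

10164 m


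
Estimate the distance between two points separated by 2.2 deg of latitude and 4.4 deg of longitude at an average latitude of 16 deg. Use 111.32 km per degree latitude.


dlat_km = 2.2 * 111.32 = 244.904
dlon_km = 4.4 * 111.32 * cos(16) ≈ 470.834
dist = sqrt(244.904^2 + 470.834^2) ≈ 530.7 km

530.7 km


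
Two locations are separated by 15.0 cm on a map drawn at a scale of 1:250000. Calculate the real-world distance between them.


ground = 15.0 cm * 250000 / 100 = 37500.0 m = 37.5 km

37.5 km


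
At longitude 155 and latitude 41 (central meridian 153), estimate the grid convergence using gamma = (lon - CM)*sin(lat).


gamma = (155 - 153) * sin(41) = 2 * 0.656059 = 1.312 degrees

1.312 degrees


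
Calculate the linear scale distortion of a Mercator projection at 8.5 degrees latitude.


SF = 1 / cos(8.5) = 1 / 0.989016 = 1.011

1.011


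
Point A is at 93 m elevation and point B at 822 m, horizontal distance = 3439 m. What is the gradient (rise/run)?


gradient = (822 - 93) / 3439 = 729 / 3439 = 0.212

0.212


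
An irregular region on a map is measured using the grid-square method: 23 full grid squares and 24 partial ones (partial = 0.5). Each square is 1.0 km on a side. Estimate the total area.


effective squares = 23 + 24 * 0.5 = 35.0
area = 35.0 * 1.0 = 35.0 km^2

35.0 km^2


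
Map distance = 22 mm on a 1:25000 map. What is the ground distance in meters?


ground = 22 mm * 25000 / 1000 = 550.0 m

550.0 m


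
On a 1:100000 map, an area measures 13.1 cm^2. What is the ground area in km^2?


ground_area = 13.1 * (100000/100)^2 = 13100000.0 m^2 = 13.1 km^2

13.1 km^2


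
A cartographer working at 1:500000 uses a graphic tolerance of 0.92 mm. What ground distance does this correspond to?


ground = 0.92 mm * 500000 / 1000 = 460.0 m

460.0 m


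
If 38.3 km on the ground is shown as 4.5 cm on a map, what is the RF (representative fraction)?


ground = 38.3 km = 3830000 cm; RF denominator = ground / map = 3830000 / 4.5 ≈ 851111; RF = 1:851111

1:851111


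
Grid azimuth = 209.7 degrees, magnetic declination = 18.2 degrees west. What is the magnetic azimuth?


magnetic azimuth = grid azimuth - declination (east +ve)
mag_az = 209.7 - -18.2 = 227.9 degrees

227.9 degrees


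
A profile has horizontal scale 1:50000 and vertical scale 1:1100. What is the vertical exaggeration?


VE = horizontal_scale / vertical_scale = 50000 / 1100 ≈ 45.5

45.5x


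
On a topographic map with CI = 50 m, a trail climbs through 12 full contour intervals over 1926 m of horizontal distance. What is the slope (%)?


elevation change = 12 * 50 = 600 m
slope = 600 / 1926 * 100 = 31.2%

31.2%


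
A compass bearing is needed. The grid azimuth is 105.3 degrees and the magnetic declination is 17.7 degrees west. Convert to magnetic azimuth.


magnetic azimuth = grid azimuth - declination (east +ve)
mag_az = 105.3 - -17.7 = 123.0 degrees

123.0 degrees


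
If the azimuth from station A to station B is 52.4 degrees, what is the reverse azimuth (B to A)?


back azimuth = (52.4 + 180) mod 360 = 232.4 degrees

232.4 degrees


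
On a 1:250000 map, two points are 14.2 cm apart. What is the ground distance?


ground = 14.2 cm * 250000 / 100 = 35500.0 m = 35.5 km

35.5 km


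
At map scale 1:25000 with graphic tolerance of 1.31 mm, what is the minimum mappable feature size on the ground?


ground = 1.31 mm * 25000 / 1000 = 32.75 m

32.75 m


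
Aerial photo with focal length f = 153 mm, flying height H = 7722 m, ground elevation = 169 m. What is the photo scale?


scale = f / (H - h) = 153 mm / 7553 m = 153 / 7553000 = 1:49366

1:49366


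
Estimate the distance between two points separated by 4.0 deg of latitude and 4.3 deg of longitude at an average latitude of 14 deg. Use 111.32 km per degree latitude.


dlat_km = 4.0 * 111.32 = 445.28
dlon_km = 4.3 * 111.32 * cos(14) ≈ 464.457
dist = sqrt(445.28^2 + 464.457^2) ≈ 643.4 km

643.4 km


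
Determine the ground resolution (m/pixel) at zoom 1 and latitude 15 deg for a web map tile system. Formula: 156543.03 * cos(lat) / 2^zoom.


res = 156543.03 * cos(15) / 2^1 = 156543.03 * 0.96592583 / 2 = 75604.48 m/pixel

75604.48 m/pixel


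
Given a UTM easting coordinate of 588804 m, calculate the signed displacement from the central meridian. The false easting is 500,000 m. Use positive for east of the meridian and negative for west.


displacement = 588804 - 500000 = 88804 m

88804 m


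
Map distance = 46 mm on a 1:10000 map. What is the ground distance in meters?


ground = 46 mm * 10000 / 1000 = 460.0 m

460.0 m


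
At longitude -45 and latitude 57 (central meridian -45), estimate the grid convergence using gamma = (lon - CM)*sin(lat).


gamma = (-45 - -45) * sin(57) = 0 * 0.838671 = 0.0 degrees

0.0 degrees


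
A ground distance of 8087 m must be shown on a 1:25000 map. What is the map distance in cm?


map_cm = 8087 * 100 / 25000 = 32.348 cm ≈ 32.35 cm

32.35 cm


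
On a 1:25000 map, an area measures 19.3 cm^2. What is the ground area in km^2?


ground_area = 19.3 * (25000/100)^2 = 1206250.0 m^2 = 1.20625 km^2 ≈ 1.206 km^2

1.206 km^2


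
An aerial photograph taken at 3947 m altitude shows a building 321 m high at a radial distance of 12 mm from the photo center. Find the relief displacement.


d = h * r / H = 321 * 12 / 3947 = 0.98 mm

0.98 mm


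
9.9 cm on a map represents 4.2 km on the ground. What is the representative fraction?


ground = 4.2 km = 420000 cm; RF denominator = ground / map = 420000 / 9.9 ≈ 42424; RF = 1:42424

1:42424


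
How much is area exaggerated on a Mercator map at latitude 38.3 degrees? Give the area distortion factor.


area_distortion = 1/cos^2(38.3) = 1.624

1.624


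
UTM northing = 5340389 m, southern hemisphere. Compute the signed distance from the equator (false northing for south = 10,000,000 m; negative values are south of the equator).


For southern: actual = 5340389 - 10000000 = -4659611 m

-4659611 m


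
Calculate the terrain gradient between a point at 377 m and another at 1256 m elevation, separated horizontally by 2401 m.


gradient = (1256 - 377) / 2401 = 879 / 2401 = 0.3661

0.3661


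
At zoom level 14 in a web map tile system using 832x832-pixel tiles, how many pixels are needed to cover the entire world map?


tiles per axis = 2^14 = 16384
total tiles = 16384^2 = 268435456
pixels per axis = 16384 * 832 = 13631488
total pixels = 13631488^2 = 185817465094144

185817465094144 pixels


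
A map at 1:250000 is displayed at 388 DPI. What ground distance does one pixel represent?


pixel_cm = 2.54 / 388 ≈ 0.006546 cm
ground = pixel_cm * 250000 / 100 = 2.54 * 250000 / (388 * 100) = 635000 / 38800 ≈ 16.37 m

16.37 m


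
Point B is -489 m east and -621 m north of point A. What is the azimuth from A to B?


az = atan2(-489, -621) = -141.8 deg
adjusted to 0-360: 218.2 degrees

218.2 degrees


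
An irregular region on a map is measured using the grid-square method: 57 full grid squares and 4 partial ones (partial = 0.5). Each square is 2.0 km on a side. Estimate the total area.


effective squares = 57 + 4 * 0.5 = 59.0
area = 59.0 * 4.0 = 236.0 km^2

236.0 km^2


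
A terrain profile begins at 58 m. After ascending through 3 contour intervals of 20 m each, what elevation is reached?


elevation = 58 + 3 * 20 = 118 m

118 m


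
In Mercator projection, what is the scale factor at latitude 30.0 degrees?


SF = 1 / cos(30.0) = 1 / 0.866025 = 1.155

1.155


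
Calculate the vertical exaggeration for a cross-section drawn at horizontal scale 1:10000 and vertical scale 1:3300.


VE = horizontal_scale / vertical_scale = 10000 / 3300 ≈ 3.0

3.0x


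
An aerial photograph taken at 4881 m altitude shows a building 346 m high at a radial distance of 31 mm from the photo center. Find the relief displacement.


d = h * r / H = 346 * 31 / 4881 = 2.2 mm

2.2 mm


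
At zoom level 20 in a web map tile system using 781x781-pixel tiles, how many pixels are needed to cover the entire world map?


tiles per axis = 2^20 = 1048576
total tiles = 1048576^2 = 1099511627776
pixels per axis = 1048576 * 781 = 818937856
total pixels = 818937856^2 = 670659211989876736

670659211989876736 pixels


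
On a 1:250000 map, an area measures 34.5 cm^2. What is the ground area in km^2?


ground_area = 34.5 * (250000/100)^2 = 215625000.0 m^2 = 215.625 km^2

215.625 km^2


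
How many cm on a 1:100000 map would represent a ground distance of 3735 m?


map_cm = 3735 * 100 / 100000 = 3.735 cm ≈ 3.74 cm

3.74 cm


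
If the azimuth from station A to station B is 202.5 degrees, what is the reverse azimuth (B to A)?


back azimuth = (202.5 + 180) mod 360 = 22.5 degrees

22.5 degrees


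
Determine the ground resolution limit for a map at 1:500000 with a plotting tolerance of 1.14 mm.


ground = 1.14 mm * 500000 / 1000 = 570.0 m

570.0 m


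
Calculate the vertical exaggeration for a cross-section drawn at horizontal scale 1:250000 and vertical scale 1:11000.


VE = horizontal_scale / vertical_scale = 250000 / 11000 ≈ 22.7

22.7x


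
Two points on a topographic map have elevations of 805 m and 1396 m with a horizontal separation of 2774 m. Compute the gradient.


gradient = (1396 - 805) / 2774 = 591 / 2774 = 0.213

0.213


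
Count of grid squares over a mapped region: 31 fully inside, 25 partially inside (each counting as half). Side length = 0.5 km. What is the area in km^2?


effective squares = 31 + 25 * 0.5 = 43.5
area = 43.5 * 0.25 = 10.875 km^2

10.875 km^2


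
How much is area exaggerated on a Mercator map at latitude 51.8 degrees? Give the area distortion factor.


area_distortion = 1/cos^2(51.8) = 2.615

2.615


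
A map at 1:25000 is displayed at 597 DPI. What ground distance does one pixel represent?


pixel_cm = 2.54 / 597 ≈ 0.004255 cm
ground = pixel_cm * 25000 / 100 = 2.54 * 25000 / (597 * 100) = 63500 / 59700 ≈ 1.06 m

1.06 m


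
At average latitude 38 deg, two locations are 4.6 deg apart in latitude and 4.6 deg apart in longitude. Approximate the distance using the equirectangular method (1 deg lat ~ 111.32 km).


dlat_km = 4.6 * 111.32 = 512.072
dlon_km = 4.6 * 111.32 * cos(38) ≈ 403.518
dist = sqrt(512.072^2 + 403.518^2) ≈ 652.0 km

652.0 km


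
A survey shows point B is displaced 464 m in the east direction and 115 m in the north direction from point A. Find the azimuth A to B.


az = atan2(464, 115) = 76.1 deg
adjusted to 0-360: 76.1 degrees

76.1 degrees


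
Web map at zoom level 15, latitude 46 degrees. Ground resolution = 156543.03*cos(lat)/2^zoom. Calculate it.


res = 156543.03 * cos(46) / 2^15 = 156543.03 * 0.69465837 / 32768 = 3.32 m/pixel

3.32 m/pixel


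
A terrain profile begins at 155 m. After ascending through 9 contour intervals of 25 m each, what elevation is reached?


elevation = 155 + 9 * 25 = 380 m

380 m


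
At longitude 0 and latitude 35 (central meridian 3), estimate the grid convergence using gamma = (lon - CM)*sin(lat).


gamma = (0 - 3) * sin(35) = -3 * 0.573576 = -1.721 degrees

-1.721 degrees


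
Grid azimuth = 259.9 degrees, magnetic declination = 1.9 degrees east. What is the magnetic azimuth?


magnetic azimuth = grid azimuth - declination (east +ve)
mag_az = 259.9 - 1.9 = 258.0 degrees

258.0 degrees


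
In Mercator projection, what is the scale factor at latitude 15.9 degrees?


SF = 1 / cos(15.9) = 1 / 0.961741 = 1.04

1.04


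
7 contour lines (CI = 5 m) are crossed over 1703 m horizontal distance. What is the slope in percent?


elevation change = 7 * 5 = 35 m
slope = 35 / 1703 * 100 = 2.1%

2.1%


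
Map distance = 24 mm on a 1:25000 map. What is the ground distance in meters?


ground = 24 mm * 25000 / 1000 = 600.0 m

600.0 m


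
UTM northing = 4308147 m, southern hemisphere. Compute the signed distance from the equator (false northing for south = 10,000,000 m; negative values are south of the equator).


For southern: actual = 4308147 - 10000000 = -5691853 m

-5691853 m


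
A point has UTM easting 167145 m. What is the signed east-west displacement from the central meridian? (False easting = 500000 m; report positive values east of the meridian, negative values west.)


displacement = 167145 - 500000 = -332855 m

-332855 m


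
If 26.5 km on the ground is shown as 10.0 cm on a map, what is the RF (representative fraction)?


ground = 26.5 km = 2650000 cm; RF denominator = ground / map = 2650000 / 10.0 = 265000; RF = 1:265000

1:265000


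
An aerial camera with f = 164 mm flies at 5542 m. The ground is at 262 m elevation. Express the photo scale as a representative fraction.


scale = f / (H - h) = 164 mm / 5280 m = 164 / 5280000 = 1:32195

1:32195


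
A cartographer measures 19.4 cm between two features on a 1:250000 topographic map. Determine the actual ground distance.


ground = 19.4 cm * 250000 / 100 = 48500.0 m = 48.5 km

48.5 km


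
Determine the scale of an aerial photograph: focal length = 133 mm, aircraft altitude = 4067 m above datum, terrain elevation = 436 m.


scale = f / (H - h) = 133 mm / 3631 m = 133 / 3631000 = 1:27301

1:27301


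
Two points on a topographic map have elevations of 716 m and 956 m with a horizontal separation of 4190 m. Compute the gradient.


gradient = (956 - 716) / 4190 = 240 / 4190 = 0.0573

0.0573


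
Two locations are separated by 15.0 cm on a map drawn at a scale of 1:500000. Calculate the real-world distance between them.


ground = 15.0 cm * 500000 / 100 = 75000.0 m = 75.0 km

75.0 km


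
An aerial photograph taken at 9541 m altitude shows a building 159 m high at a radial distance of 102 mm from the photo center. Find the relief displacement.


d = h * r / H = 159 * 102 / 9541 = 1.7 mm

1.7 mm


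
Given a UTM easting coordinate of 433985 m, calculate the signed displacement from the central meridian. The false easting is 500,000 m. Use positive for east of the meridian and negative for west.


displacement = 433985 - 500000 = -66015 m

-66015 m


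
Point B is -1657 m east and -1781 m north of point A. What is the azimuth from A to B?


az = atan2(-1657, -1781) = -137.1 deg
adjusted to 0-360: 222.9 degrees

222.9 degrees


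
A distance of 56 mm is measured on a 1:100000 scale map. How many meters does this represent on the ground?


ground = 56 mm * 100000 / 1000 = 5600.0 m

5600.0 m


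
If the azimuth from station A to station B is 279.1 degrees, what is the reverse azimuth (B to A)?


back azimuth = (279.1 + 180) mod 360 = 99.1 degrees

99.1 degrees


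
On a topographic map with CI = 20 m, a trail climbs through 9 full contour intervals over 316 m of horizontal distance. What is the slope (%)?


elevation change = 9 * 20 = 180 m
slope = 180 / 316 * 100 = 57.0%

57.0%


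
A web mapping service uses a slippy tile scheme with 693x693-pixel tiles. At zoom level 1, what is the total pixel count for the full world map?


tiles per axis = 2^1 = 2
total tiles = 2^2 = 4
pixels per axis = 2 * 693 = 1386
total pixels = 1386^2 = 1920996

1920996 pixels


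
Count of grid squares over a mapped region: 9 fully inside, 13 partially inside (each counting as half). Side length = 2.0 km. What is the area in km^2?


effective squares = 9 + 13 * 0.5 = 15.5
area = 15.5 * 4.0 = 62.0 km^2

62.0 km^2


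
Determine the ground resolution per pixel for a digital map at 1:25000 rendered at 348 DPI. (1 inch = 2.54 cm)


pixel_cm = 2.54 / 348 ≈ 0.007299 cm
ground = pixel_cm * 25000 / 100 = 2.54 * 25000 / (348 * 100) = 63500 / 34800 ≈ 1.82 m

1.82 m


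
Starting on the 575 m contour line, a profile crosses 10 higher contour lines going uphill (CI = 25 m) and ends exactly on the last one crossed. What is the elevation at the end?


elevation = 575 + 10 * 25 = 825 m

825 m


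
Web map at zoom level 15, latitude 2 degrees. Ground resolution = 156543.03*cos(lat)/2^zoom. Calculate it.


res = 156543.03 * cos(2) / 2^15 = 156543.03 * 0.99939083 / 32768 = 4.77 m/pixel

4.77 m/pixel


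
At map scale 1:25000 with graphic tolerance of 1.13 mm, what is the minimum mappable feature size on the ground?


ground = 1.13 mm * 25000 / 1000 = 28.25 m

28.25 m


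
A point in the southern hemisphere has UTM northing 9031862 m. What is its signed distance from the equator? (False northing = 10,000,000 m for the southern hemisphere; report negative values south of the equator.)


For southern: actual = 9031862 - 10000000 = -968138 m

-968138 m


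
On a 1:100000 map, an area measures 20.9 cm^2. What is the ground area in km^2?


ground_area = 20.9 * (100000/100)^2 = 20900000.0 m^2 = 20.9 km^2

20.9 km^2


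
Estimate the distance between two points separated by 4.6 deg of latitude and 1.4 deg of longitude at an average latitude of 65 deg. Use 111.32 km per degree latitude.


dlat_km = 4.6 * 111.32 = 512.072
dlon_km = 1.4 * 111.32 * cos(65) ≈ 65.864
dist = sqrt(512.072^2 + 65.864^2) ≈ 516.3 km

516.3 km


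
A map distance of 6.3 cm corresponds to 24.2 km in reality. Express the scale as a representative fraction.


ground = 24.2 km = 2420000 cm; RF denominator = ground / map = 2420000 / 6.3 ≈ 384127; RF = 1:384127

1:384127


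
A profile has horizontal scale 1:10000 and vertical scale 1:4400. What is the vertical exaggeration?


VE = horizontal_scale / vertical_scale = 10000 / 4400 ≈ 2.3

2.3x


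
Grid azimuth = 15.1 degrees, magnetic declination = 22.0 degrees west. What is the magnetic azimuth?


magnetic azimuth = grid azimuth - declination (east +ve)
mag_az = 15.1 - -22.0 = 37.1 degrees

37.1 degrees


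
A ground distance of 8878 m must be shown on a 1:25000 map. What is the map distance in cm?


map_cm = 8878 * 100 / 25000 = 35.512 cm ≈ 35.51 cm

35.51 cm


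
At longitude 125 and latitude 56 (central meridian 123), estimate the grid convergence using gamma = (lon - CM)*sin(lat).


gamma = (125 - 123) * sin(56) = 2 * 0.829038 = 1.658 degrees

1.658 degrees


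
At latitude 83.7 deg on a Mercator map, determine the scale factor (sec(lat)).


SF = 1 / cos(83.7) = 1 / 0.109734 = 9.113

9.113


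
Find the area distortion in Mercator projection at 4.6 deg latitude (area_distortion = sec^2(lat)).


area_distortion = 1/cos^2(4.6) = 1.006

1.006


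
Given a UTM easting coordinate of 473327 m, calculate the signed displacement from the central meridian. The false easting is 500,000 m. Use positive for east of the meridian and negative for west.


displacement = 473327 - 500000 = -26673 m

-26673 m


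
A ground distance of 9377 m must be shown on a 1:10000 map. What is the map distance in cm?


map_cm = 9377 * 100 / 10000 = 93.77 cm

93.77 cm


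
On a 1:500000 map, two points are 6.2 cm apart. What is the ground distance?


ground = 6.2 cm * 500000 / 100 = 31000.0 m = 31.0 km

31.0 km


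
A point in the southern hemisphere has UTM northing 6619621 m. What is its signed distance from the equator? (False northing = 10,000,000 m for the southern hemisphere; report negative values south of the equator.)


For southern: actual = 6619621 - 10000000 = -3380379 m

-3380379 m


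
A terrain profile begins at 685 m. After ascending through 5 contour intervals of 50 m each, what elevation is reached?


elevation = 685 + 5 * 50 = 935 m

935 m


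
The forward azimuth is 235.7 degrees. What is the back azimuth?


back azimuth = (235.7 + 180) mod 360 = 55.7 degrees

55.7 degrees


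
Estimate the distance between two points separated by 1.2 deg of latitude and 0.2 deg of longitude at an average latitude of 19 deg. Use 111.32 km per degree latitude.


dlat_km = 1.2 * 111.32 = 133.584
dlon_km = 0.2 * 111.32 * cos(19) ≈ 21.051
dist = sqrt(133.584^2 + 21.051^2) ≈ 135.2 km

135.2 km


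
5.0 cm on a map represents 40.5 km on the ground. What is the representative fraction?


ground = 40.5 km = 4050000 cm; RF denominator = ground / map = 4050000 / 5.0 = 810000; RF = 1:810000

1:810000


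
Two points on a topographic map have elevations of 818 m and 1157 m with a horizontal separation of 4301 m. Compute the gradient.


gradient = (1157 - 818) / 4301 = 339 / 4301 = 0.0788

0.0788


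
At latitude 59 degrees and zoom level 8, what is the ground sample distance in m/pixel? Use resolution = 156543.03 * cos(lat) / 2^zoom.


res = 156543.03 * cos(59) / 2^8 = 156543.03 * 0.51503807 / 256 = 314.94 m/pixel

314.94 m/pixel


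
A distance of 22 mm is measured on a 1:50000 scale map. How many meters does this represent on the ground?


ground = 22 mm * 50000 / 1000 = 1100.0 m

1100.0 m


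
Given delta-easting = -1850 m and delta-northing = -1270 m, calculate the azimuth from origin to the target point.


az = atan2(-1850, -1270) = -124.5 deg
adjusted to 0-360: 235.5 degrees

235.5 degrees


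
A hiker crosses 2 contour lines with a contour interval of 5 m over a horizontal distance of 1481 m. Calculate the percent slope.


elevation change = 2 * 5 = 10 m
slope = 10 / 1481 * 100 = 0.7%

0.7%


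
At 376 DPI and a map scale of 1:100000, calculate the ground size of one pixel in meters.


pixel_cm = 2.54 / 376 ≈ 0.006755 cm
ground = pixel_cm * 100000 / 100 = 2.54 * 100000 / (376 * 100) = 254000 / 37600 ≈ 6.76 m

6.76 m


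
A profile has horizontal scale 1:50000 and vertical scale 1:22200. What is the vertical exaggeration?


VE = horizontal_scale / vertical_scale = 50000 / 22200 ≈ 2.3

2.3x


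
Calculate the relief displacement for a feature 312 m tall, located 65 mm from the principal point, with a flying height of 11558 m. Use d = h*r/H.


d = h * r / H = 312 * 65 / 11558 = 1.75 mm

1.75 mm


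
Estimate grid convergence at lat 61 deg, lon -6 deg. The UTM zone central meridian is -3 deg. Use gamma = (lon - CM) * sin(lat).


gamma = (-6 - -3) * sin(61) = -3 * 0.87462 = -2.624 degrees

-2.624 degrees


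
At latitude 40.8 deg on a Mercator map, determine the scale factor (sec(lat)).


SF = 1 / cos(40.8) = 1 / 0.756995 = 1.321

1.321


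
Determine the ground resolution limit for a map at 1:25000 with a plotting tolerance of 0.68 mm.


ground = 0.68 mm * 25000 / 1000 = 17.0 m

17.0 m


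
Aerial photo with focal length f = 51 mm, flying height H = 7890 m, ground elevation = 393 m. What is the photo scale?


scale = f / (H - h) = 51 mm / 7497 m = 51 / 7497000 = 1:147000

1:147000


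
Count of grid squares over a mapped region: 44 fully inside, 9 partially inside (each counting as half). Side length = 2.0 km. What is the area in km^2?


effective squares = 44 + 9 * 0.5 = 48.5
area = 48.5 * 4.0 = 194.0 km^2

194.0 km^2


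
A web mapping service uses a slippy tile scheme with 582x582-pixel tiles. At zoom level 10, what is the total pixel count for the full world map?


tiles per axis = 2^10 = 1024
total tiles = 1024^2 = 1048576
pixels per axis = 1024 * 582 = 595968
total pixels = 595968^2 = 355177857024

355177857024 pixels


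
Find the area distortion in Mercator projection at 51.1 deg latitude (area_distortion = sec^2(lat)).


area_distortion = 1/cos^2(51.1) = 2.536

2.536


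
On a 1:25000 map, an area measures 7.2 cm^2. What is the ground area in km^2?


ground_area = 7.2 * (25000/100)^2 = 450000.0 m^2 = 0.45 km^2

0.45 km^2


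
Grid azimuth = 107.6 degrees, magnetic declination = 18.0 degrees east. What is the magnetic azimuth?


magnetic azimuth = grid azimuth - declination (east +ve)
mag_az = 107.6 - 18.0 = 89.6 degrees

89.6 degrees


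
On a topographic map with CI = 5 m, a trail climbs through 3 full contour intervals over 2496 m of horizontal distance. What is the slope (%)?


elevation change = 3 * 5 = 15 m
slope = 15 / 2496 * 100 = 0.6%

0.6%


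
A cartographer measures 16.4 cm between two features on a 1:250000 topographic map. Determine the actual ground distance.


ground = 16.4 cm * 250000 / 100 = 41000.0 m = 41.0 km

41.0 km


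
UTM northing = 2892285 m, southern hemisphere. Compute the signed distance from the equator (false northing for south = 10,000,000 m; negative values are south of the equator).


For southern: actual = 2892285 - 10000000 = -7107715 m

-7107715 m


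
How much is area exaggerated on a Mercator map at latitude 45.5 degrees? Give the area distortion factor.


area_distortion = 1/cos^2(45.5) = 2.036

2.036


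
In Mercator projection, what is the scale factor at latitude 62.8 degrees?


SF = 1 / cos(62.8) = 1 / 0.457098 = 2.188

2.188


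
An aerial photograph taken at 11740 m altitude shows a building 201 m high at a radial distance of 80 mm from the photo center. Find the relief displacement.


d = h * r / H = 201 * 80 / 11740 = 1.37 mm

1.37 mm


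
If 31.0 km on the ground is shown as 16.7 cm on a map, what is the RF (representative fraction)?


ground = 31.0 km = 3100000 cm; RF denominator = ground / map = 3100000 / 16.7 ≈ 185629; RF = 1:185629

1:185629


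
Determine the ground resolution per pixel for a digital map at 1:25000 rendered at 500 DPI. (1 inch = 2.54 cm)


pixel_cm = 2.54 / 500 = 0.00508 cm
ground = pixel_cm * 25000 / 100 = 2.54 * 25000 / (500 * 100) = 63500 / 50000 = 1.27 m

1.27 m


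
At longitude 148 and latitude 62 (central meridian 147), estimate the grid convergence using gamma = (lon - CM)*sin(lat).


gamma = (148 - 147) * sin(62) = 1 * 0.882948 = 0.883 degrees

0.883 degrees


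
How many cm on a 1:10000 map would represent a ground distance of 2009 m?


map_cm = 2009 * 100 / 10000 = 20.09 cm

20.09 cm


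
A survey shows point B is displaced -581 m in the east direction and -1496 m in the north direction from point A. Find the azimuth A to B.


az = atan2(-581, -1496) = -158.8 deg
adjusted to 0-360: 201.2 degrees

201.2 degrees


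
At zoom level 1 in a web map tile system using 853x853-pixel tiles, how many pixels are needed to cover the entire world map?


tiles per axis = 2^1 = 2
total tiles = 2^2 = 4
pixels per axis = 2 * 853 = 1706
total pixels = 1706^2 = 2910436

2910436 pixels


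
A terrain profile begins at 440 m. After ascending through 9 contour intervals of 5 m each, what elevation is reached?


elevation = 440 + 9 * 5 = 485 m

485 m


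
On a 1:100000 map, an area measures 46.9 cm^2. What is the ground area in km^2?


ground_area = 46.9 * (100000/100)^2 = 46900000.0 m^2 = 46.9 km^2

46.9 km^2


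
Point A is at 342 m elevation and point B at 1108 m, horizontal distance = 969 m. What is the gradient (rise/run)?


gradient = (1108 - 342) / 969 = 766 / 969 = 0.7905

0.7905


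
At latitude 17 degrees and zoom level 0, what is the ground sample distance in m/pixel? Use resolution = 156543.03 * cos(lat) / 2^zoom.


res = 156543.03 * cos(17) / 2^0 = 156543.03 * 0.95630476 / 1 = 149702.84 m/pixel

149702.84 m/pixel


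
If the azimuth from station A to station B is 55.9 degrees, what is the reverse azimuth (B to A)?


back azimuth = (55.9 + 180) mod 360 = 235.9 degrees

235.9 degrees


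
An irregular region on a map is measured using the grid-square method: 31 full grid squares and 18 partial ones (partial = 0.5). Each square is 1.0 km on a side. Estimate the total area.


effective squares = 31 + 18 * 0.5 = 40.0
area = 40.0 * 1.0 = 40.0 km^2

40.0 km^2


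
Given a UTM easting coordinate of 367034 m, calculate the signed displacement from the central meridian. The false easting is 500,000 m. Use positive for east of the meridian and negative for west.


displacement = 367034 - 500000 = -132966 m

-132966 m


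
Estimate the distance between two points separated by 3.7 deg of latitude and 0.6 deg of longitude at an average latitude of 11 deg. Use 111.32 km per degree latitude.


dlat_km = 3.7 * 111.32 = 411.884
dlon_km = 0.6 * 111.32 * cos(11) ≈ 65.565
dist = sqrt(411.884^2 + 65.565^2) ≈ 417.1 km

417.1 km


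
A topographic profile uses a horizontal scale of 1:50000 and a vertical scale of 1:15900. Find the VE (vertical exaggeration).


VE = horizontal_scale / vertical_scale = 50000 / 15900 ≈ 3.1

3.1x


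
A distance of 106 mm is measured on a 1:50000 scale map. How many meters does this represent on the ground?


ground = 106 mm * 50000 / 1000 = 5300.0 m

5300.0 m
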